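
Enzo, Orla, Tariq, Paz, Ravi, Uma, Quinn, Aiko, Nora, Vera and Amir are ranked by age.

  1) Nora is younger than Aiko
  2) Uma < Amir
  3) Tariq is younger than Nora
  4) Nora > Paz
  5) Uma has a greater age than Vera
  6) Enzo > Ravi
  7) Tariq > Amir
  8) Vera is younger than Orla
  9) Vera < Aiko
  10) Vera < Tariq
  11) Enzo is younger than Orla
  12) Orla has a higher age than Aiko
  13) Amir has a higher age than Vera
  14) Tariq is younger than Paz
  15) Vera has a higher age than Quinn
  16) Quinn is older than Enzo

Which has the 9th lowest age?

Piecing the relations together gives one ordering: Ravi < Enzo < Quinn < Vera < Uma < Amir < Tariq < Paz < Nora < Aiko < Orla.
The 9th smallest is Nora.

Nora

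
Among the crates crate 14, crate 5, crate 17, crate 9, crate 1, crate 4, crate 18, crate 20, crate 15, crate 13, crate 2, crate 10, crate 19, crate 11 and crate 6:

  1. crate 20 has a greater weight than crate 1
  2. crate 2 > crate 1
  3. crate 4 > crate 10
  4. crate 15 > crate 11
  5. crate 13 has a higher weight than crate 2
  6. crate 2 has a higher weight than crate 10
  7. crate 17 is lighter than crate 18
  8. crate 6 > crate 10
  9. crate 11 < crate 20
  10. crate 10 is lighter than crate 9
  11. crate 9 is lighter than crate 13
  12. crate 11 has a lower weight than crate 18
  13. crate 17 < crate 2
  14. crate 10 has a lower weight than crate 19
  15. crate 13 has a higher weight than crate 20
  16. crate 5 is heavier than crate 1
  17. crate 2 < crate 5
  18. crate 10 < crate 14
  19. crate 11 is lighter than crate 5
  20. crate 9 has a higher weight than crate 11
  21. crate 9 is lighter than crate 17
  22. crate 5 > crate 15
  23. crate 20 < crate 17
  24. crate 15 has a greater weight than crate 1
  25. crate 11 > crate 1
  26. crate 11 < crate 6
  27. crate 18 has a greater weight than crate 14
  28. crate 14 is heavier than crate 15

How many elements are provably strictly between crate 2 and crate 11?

Chaining upward from crate 11 reaches: crate 15, crate 20, crate 9, crate 6, crate 17, crate 13, crate 5, crate 14, crate 18.
Chaining downward from crate 2 reaches: crate 10, crate 1, crate 20, crate 9, crate 17.
Strictly between crate 11 and crate 2 are those in both lists: crate 20, crate 9, crate 17 — 3 elements.

3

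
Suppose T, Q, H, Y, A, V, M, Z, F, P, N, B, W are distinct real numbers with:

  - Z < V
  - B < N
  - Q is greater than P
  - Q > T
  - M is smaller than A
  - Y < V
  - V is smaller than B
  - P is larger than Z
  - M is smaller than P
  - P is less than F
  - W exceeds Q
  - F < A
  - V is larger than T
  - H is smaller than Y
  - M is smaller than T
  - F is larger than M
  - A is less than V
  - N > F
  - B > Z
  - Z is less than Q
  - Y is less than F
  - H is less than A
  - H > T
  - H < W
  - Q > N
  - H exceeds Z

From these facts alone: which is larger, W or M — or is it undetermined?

The relevant relations are M < T; T < H; H < Y; Y < F; F < A; A < V; V < B; B < N; N < Q; Q < W.
Chaining these gives M < T < H < Y < F < A < V < B < N < Q < W.
So W is larger.

W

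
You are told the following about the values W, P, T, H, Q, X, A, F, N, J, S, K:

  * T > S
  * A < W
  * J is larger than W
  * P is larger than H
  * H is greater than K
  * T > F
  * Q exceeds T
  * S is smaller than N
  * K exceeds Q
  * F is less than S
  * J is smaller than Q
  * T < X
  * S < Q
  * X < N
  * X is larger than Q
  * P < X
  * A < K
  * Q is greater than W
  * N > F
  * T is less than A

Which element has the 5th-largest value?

K

Piecing the relations together gives one ordering: F < S < T < A < W < J < Q < K < H < P < X < N.
The 5th largest is K.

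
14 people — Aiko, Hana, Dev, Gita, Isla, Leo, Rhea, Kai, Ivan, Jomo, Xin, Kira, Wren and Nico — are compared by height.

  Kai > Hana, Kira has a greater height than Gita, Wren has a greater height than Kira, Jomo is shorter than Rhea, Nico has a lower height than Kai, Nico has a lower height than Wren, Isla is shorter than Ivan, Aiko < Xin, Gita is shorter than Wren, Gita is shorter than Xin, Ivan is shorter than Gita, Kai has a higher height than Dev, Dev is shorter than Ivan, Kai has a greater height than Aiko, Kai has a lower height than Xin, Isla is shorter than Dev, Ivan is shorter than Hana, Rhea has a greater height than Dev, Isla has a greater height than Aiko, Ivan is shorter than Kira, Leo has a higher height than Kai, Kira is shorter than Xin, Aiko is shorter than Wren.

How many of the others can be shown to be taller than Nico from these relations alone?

4

The elements the relations force above Nico are Kai, Leo, Xin, Wren — no chain reaches any other.
That is 4.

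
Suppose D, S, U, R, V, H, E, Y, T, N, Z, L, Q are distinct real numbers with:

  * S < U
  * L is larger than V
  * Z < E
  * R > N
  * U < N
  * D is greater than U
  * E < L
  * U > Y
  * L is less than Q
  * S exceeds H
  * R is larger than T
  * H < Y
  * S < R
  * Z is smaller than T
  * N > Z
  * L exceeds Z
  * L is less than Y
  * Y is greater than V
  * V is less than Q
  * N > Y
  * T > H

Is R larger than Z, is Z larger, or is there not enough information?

Z < E < L < Y < U < N < R, by transitivity through E, L, Y, U, N.
So R is larger.

R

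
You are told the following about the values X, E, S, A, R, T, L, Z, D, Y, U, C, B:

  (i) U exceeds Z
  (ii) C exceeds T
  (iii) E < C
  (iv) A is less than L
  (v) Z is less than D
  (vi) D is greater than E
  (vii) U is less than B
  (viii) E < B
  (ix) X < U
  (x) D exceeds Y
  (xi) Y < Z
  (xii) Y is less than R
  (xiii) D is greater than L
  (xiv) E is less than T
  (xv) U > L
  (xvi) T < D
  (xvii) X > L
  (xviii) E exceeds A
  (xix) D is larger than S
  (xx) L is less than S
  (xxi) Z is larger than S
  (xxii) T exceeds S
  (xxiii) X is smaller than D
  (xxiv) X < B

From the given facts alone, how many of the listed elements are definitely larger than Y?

5

From Y the given relations immediately reach Z, D, R.
From those, U — 4 in total.
From those, B — 5 in total.
No other element is forced above Y by the given relations, so the count is 5.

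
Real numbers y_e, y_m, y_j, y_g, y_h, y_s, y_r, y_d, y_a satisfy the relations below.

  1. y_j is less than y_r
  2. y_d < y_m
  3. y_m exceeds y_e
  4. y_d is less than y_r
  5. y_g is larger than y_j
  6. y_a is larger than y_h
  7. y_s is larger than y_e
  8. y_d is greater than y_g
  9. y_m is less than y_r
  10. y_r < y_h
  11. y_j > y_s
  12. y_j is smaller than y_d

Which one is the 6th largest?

Piecing the relations together gives one ordering: y_e < y_s < y_j < y_g < y_d < y_m < y_r < y_h < y_a.
Counting 6 from the largest end gives y_g.

y_g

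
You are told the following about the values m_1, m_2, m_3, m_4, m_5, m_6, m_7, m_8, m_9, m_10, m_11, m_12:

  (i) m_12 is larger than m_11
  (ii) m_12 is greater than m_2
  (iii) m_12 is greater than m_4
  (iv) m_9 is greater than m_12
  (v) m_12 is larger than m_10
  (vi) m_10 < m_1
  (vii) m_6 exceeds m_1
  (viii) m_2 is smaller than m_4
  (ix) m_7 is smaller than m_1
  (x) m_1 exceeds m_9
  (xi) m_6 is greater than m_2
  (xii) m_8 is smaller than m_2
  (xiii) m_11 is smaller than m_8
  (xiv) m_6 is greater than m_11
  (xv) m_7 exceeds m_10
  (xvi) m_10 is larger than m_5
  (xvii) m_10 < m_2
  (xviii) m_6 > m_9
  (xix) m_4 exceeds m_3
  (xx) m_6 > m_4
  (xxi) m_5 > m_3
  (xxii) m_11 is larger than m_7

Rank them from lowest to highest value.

Each adjacent pair is fixed by a given relation: m_3 < m_5; m_5 < m_10; m_10 < m_7; m_7 < m_11; m_11 < m_8; m_8 < m_2; m_2 < m_4; m_4 < m_12; m_12 < m_9; m_9 < m_1; m_1 < m_6. Chaining them end to end gives the full order.

m_3 < m_5 < m_10 < m_7 < m_11 < m_8 < m_2 < m_4 < m_12 < m_9 < m_1 < m_6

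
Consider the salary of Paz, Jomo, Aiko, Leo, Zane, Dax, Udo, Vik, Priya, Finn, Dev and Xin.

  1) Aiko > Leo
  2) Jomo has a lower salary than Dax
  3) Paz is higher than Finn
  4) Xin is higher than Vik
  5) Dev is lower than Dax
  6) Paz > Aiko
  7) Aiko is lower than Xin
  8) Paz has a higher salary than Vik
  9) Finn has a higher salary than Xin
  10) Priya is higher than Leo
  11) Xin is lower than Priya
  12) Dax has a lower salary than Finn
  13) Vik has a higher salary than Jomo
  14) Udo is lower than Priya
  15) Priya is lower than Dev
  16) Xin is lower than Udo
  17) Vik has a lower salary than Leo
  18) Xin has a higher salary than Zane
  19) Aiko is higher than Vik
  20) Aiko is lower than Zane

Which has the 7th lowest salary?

Piecing the relations together gives one ordering: Jomo < Vik < Leo < Aiko < Zane < Xin < Udo < Priya < Dev < Dax < Finn < Paz.
The 7th smallest is Udo.

Udo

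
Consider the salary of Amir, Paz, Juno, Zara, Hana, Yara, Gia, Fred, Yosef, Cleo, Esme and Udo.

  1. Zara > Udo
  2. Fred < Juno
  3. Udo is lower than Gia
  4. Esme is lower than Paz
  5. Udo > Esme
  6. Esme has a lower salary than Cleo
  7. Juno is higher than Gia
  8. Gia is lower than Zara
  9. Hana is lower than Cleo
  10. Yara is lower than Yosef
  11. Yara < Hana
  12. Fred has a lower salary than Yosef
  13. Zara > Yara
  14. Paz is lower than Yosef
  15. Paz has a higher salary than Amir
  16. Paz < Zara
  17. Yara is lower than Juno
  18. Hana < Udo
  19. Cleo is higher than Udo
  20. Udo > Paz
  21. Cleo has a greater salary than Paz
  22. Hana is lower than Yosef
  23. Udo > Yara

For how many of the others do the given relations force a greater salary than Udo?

4

Directly above Udo: Cleo, Gia, Zara.
One step further: Juno (4 so far).
Nothing else is reachable above Udo; 4 in all.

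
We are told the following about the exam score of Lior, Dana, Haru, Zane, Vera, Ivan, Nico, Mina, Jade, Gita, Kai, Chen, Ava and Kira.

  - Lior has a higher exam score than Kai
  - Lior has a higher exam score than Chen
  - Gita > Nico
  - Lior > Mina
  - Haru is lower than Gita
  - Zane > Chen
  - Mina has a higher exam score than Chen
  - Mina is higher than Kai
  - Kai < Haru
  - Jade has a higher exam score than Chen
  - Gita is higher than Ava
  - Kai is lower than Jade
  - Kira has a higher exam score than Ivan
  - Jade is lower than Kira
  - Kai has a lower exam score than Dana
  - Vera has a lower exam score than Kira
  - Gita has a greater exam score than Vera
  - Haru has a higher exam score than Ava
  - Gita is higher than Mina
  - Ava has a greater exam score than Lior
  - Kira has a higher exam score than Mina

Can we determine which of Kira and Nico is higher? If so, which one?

Following every chain through Nico: above Nico we get Gita.
Kira is not reached, and no chain runs the other way from Kira to Nico.
So the given relations leave the order of Nico and Kira undetermined.

undetermined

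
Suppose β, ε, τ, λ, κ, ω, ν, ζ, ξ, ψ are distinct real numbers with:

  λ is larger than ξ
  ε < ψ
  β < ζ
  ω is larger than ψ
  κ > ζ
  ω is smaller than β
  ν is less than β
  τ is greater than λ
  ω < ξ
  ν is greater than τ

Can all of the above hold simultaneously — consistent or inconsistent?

consistent

Every relation is compatible with ε < ψ < ω < ξ < λ < τ < ν < β < ζ < κ; the set is consistent.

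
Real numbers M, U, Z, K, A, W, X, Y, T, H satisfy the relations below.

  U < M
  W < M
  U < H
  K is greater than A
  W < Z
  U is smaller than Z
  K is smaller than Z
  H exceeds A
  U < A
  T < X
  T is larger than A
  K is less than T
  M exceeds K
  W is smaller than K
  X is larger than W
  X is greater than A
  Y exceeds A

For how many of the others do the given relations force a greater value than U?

8

Directly above U: A, H, M, Z.
One step further: K, Y, T, X (8 so far).
No other element is forced above U by the given relations, so the count is 8.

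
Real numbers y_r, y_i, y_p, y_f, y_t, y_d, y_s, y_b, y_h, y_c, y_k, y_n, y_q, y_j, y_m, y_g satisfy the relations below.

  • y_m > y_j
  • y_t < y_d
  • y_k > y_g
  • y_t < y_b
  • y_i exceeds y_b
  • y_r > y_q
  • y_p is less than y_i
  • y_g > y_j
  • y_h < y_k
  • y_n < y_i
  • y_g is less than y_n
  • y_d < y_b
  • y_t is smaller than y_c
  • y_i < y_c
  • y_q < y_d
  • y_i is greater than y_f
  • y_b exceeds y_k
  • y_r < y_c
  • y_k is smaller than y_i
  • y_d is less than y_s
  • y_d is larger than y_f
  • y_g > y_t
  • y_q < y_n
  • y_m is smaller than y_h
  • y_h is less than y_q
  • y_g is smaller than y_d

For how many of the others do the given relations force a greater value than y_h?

The elements the relations force above y_h are y_q, y_r, y_n, y_k, y_d, y_b, y_s, y_i, y_c — no chain reaches any other.
That is 9.

9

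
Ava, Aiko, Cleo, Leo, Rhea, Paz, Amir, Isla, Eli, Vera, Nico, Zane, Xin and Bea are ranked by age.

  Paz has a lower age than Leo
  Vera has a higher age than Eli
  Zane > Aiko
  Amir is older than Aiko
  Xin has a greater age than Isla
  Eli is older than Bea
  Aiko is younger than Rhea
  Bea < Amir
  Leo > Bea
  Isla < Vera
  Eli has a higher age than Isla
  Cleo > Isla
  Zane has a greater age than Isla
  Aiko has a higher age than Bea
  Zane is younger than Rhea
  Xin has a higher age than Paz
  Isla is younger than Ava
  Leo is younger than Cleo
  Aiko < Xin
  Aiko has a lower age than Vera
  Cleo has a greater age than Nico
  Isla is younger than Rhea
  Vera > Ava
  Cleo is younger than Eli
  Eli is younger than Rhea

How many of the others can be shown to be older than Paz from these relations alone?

6

Directly above Paz: Leo, Xin.
One step further: Cleo (3 so far).
One step further: Eli (4 so far).
One step further: Vera, Rhea (6 so far).
No other element is forced above Paz by the given relations, so the count is 6.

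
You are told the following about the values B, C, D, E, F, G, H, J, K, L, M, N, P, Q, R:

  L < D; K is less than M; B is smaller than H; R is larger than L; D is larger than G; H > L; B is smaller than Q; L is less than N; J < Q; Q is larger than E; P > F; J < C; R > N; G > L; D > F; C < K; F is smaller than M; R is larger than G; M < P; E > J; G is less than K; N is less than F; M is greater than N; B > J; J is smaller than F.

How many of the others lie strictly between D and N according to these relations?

Chaining upward from N reaches: F, M, P, R.
Chaining downward from D reaches: L, J, F, G.
Strictly between N and D are those in both lists: F — 1 element.

1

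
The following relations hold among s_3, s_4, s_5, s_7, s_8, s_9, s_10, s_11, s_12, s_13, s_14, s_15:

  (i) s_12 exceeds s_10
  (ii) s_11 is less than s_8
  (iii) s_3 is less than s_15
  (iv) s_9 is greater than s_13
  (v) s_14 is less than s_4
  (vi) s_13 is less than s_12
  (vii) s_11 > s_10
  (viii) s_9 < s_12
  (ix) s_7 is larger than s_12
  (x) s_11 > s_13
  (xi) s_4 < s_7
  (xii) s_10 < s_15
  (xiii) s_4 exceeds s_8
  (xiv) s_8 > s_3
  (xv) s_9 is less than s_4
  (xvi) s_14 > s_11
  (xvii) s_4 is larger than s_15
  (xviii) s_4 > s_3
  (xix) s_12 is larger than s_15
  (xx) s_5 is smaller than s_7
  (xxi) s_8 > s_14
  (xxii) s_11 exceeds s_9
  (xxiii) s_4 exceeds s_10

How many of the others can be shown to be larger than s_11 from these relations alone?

From s_11 the given relations immediately reach s_14, s_8.
From those, s_4 — 3 in total.
From those, s_7 — 4 in total.
No other element is forced above s_11 by the given relations, so the count is 4.

4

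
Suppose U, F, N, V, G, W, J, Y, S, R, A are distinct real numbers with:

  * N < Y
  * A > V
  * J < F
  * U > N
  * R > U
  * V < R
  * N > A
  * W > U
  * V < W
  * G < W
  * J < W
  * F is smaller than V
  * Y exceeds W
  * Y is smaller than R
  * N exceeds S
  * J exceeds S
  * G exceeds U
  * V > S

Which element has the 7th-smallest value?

Chaining the given pairs: S < J < F < V < A < N < U < G < W < Y < R.
The 7th smallest is U.

U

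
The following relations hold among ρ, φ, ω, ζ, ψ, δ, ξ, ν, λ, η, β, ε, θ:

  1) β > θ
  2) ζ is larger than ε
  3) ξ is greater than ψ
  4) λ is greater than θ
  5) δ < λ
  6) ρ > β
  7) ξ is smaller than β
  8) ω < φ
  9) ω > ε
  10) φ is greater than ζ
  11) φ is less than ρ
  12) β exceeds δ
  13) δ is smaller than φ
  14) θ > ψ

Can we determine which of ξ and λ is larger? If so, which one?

undetermined

Following every chain through ξ: above ξ we get β, ρ; below ξ we get ψ.
λ is not reached, and no chain runs the other way from λ to ξ.
So the given relations leave the order of ξ and λ undetermined.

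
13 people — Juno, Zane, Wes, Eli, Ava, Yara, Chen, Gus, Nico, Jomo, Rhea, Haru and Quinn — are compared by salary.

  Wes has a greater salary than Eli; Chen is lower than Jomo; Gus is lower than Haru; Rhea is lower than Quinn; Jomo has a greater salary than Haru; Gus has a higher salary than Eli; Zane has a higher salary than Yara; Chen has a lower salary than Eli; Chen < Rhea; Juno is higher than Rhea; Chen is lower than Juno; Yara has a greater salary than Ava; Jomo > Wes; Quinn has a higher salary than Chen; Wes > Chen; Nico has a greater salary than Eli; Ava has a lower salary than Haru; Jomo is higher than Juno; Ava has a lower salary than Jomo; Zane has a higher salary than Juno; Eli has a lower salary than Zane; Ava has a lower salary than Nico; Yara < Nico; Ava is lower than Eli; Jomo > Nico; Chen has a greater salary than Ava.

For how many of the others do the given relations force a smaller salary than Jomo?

The elements the relations force below Jomo are Ava, Chen, Rhea, Eli, Yara, Nico, Gus, Juno, Haru, Wes — no chain reaches any other.
That is 10.

10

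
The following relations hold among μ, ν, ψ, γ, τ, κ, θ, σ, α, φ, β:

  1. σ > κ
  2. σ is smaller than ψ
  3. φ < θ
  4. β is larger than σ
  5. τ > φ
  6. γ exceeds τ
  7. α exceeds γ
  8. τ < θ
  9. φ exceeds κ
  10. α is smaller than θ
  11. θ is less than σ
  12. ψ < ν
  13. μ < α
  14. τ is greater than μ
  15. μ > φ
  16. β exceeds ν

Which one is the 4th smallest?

Chaining the given pairs: κ < φ < μ < τ < γ < α < θ < σ < ψ < ν < β.
Counting 4 from the smallest end gives τ.

τ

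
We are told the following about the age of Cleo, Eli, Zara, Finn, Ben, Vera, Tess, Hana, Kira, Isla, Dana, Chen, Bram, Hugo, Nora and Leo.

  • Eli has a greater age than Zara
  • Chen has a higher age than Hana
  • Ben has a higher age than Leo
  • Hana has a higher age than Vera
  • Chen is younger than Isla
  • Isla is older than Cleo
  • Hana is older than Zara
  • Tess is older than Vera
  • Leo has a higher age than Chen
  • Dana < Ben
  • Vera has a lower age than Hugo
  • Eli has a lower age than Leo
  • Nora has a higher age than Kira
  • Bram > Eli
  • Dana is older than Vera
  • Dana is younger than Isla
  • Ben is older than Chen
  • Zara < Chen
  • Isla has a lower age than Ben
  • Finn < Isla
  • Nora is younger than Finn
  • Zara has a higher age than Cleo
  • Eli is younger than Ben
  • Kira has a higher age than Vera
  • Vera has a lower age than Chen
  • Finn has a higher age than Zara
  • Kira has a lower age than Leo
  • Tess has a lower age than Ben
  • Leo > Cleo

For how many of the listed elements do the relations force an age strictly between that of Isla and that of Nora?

Chaining upward from Nora reaches: Finn, Ben.
Chaining downward from Isla reaches: Cleo, Vera, Kira, Dana, Zara, Hana, Finn, Chen.
Strictly between Nora and Isla are those in both lists: Finn — 1 element.

1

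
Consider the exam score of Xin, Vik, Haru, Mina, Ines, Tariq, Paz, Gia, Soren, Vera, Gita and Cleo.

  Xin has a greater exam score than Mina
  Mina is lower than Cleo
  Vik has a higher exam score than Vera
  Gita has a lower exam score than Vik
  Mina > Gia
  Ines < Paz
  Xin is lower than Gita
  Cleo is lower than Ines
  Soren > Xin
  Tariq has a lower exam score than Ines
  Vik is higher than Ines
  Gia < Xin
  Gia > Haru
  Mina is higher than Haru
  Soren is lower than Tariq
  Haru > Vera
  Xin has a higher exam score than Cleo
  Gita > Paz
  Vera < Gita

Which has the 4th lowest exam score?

Chaining the given pairs: Vera < Haru < Gia < Mina < Cleo < Xin < Soren < Tariq < Ines < Paz < Gita < Vik.
Counting 4 from the smallest end gives Mina.

Mina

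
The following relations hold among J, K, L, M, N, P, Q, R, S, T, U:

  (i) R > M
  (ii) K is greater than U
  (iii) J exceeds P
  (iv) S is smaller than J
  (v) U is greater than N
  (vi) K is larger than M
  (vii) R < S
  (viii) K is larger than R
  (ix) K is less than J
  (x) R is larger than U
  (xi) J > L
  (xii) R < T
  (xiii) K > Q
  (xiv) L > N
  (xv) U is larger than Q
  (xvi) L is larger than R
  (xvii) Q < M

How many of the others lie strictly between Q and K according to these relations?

The relations place Q below K. An element lies strictly between them when it is forced above Q and also forced below K.
Above Q: {U, M, R, S, L, J, T}. Below K: {N, U, M, R}.
Intersection: {U, M, R} — 3.

3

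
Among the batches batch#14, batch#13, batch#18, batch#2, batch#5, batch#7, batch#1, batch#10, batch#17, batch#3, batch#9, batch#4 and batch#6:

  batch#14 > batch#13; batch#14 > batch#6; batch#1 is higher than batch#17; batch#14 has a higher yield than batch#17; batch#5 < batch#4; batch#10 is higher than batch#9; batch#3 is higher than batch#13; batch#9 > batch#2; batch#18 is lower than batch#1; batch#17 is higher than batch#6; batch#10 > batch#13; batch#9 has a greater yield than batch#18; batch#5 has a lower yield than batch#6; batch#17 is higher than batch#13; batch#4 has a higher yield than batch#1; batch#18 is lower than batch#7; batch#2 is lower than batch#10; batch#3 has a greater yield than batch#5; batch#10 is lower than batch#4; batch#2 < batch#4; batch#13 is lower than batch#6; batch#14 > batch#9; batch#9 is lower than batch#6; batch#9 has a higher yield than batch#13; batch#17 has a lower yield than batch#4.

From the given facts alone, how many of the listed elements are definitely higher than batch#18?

8

From batch#18 the given relations immediately reach batch#9, batch#7, batch#1.
From those, batch#6, batch#10, batch#4, batch#14 — 7 in total.
From those, batch#17 — 8 in total.
No other element is forced above batch#18 by the given relations, so the count is 8.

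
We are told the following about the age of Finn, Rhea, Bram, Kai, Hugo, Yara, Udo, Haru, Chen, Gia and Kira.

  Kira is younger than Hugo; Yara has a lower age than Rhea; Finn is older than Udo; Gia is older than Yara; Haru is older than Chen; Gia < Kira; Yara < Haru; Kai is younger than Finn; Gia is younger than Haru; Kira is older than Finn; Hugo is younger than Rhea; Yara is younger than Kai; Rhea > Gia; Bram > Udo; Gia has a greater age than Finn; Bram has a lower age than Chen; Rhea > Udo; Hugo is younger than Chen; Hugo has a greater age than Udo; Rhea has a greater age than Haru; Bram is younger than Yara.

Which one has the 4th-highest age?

Hugo

Piecing the relations together gives one ordering: Udo < Bram < Yara < Kai < Finn < Gia < Kira < Hugo < Chen < Haru < Rhea.
Counting 4 from the largest end gives Hugo.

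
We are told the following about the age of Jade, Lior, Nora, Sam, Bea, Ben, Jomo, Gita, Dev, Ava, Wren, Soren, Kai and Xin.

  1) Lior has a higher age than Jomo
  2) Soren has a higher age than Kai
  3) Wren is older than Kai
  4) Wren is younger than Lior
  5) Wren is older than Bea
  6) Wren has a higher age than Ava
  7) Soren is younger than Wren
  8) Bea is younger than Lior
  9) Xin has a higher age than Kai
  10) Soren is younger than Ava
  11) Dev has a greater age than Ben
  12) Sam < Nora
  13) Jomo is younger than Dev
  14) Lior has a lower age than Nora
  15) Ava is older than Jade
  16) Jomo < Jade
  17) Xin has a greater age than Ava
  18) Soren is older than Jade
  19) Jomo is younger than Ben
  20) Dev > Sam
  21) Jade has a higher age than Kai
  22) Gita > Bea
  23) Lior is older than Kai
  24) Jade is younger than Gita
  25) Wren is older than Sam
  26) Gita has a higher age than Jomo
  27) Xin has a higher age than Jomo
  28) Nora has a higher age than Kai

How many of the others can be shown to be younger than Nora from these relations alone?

Directly below Nora: Kai, Sam, Lior.
One step further: Jomo, Bea, Wren (6 so far).
One step further: Soren, Ava (8 so far).
One step further: Jade (9 so far).
Nothing else is reachable below Nora; 9 in all.

9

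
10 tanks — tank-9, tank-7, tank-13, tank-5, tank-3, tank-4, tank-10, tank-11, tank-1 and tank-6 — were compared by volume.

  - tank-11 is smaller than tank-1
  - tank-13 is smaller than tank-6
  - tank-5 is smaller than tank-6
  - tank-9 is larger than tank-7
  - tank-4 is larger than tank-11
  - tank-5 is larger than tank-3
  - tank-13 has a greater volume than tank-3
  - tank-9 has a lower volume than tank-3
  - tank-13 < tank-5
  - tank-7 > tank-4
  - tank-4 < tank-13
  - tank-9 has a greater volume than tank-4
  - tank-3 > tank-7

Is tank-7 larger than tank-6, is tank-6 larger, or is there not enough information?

tank-6

tank-7 < tank-9 and tank-9 < tank-3 give tank-7 < tank-3.
Then tank-3 < tank-13 extends the chain to tank-13.
With tank-13 < tank-5: tank-7 < tank-9 < tank-3 < tank-13 < tank-5.
Then tank-5 < tank-6 extends the chain to tank-6.
So tank-6 is larger.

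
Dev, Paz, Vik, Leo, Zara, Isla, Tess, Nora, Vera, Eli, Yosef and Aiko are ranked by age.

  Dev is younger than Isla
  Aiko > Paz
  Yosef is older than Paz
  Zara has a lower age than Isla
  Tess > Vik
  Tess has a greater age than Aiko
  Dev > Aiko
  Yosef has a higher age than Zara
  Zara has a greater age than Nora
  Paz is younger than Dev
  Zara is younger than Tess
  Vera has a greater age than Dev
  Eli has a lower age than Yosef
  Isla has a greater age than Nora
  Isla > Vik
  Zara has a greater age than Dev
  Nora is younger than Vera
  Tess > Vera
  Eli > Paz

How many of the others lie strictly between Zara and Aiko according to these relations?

1

Chaining upward from Aiko reaches: Dev, Vera, Yosef, Isla, Tess.
Chaining downward from Zara reaches: Paz, Nora, Dev.
Strictly between Aiko and Zara are those in both lists: Dev — 1 element.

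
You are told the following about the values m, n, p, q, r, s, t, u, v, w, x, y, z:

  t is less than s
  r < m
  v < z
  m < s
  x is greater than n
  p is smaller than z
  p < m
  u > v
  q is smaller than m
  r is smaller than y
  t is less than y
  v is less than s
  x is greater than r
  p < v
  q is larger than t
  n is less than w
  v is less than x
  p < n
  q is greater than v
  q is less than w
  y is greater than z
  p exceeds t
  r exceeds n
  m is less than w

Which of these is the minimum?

p is not least since t < p; v is not least since p < v; u is not least since v < u; q is not least since v < q; n is not least since p < n; r is not least since n < r; m is not least since r < m; w is not least since q < w; z is not least since p < z; y is not least since z < y; s is not least since v < s; x is not least since r < x.
Only t has nothing below it, so t is the minimum.

t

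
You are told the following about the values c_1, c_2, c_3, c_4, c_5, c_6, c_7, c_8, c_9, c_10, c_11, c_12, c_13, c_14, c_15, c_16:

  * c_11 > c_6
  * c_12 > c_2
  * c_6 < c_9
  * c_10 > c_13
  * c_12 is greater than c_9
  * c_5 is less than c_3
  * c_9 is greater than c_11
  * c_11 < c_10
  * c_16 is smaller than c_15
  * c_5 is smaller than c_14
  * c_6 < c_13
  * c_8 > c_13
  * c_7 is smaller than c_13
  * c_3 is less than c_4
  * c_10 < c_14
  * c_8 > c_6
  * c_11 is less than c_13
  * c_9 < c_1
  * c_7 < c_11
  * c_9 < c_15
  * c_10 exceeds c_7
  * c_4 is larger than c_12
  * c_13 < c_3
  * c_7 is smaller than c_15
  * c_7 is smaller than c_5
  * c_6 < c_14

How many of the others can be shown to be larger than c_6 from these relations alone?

11

The elements the relations force above c_6 are c_11, c_13, c_9, c_10, c_3, c_15, c_12, c_1, c_4, c_8, c_14 — no chain reaches any other.
That is 11.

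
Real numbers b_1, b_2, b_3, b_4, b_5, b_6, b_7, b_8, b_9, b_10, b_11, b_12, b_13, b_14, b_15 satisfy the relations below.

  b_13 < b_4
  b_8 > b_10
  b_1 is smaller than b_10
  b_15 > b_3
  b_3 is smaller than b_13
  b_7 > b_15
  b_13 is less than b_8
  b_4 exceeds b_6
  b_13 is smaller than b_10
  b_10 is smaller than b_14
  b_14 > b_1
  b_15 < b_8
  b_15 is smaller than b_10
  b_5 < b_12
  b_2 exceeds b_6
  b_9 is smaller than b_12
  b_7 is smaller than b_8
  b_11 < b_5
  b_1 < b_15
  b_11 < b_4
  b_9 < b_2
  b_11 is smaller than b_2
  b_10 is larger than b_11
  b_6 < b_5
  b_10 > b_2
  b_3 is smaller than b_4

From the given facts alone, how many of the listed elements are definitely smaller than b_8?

10

From b_8 the given relations immediately reach b_15, b_7, b_13, b_10.
From those, b_3, b_1, b_11, b_2 — 8 in total.
From those, b_9, b_6 — 10 in total.
No other element is forced below b_8 by the given relations, so the count is 10.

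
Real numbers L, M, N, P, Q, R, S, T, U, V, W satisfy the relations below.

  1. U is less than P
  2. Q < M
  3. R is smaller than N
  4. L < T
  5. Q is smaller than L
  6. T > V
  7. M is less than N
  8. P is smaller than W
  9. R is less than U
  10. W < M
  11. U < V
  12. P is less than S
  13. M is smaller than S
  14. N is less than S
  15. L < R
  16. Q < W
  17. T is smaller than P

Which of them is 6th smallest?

T

The consecutive relations fix a unique order: Q < L < R < U < V < T < P < W < M < N < S.
Counting 6 from the smallest end gives T.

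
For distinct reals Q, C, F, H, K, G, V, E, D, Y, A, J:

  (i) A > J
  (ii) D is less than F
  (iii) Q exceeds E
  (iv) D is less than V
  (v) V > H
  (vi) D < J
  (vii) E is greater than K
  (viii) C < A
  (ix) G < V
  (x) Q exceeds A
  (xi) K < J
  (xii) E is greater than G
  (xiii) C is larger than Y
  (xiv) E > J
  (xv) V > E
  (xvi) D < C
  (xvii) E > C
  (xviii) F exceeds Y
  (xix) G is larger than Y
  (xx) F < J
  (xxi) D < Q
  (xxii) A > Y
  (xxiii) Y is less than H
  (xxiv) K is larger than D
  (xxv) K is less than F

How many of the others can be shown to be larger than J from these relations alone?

4

The elements the relations force above J are E, A, V, Q — no chain reaches any other.
That is 4.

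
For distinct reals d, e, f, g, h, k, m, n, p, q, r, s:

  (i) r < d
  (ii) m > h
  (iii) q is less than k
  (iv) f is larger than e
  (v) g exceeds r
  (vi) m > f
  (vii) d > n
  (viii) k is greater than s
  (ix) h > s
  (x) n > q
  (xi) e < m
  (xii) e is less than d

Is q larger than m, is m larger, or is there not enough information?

Following every chain through q: above q we get k, n, d.
m is not reached, and no chain runs the other way from m to q.
So the given relations leave the order of q and m undetermined.

undetermined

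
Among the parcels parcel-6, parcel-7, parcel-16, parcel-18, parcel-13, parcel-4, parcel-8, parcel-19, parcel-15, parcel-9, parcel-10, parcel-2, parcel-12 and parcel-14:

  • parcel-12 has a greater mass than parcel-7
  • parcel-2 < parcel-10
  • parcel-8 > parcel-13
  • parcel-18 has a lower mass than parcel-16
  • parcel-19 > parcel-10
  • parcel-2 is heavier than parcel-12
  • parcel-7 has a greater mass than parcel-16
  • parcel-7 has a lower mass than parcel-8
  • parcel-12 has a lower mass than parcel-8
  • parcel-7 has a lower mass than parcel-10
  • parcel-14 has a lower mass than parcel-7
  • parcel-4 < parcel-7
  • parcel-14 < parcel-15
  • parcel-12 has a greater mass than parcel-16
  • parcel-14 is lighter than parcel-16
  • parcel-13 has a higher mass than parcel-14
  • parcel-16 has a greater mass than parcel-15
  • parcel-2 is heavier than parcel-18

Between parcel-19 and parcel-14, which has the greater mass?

parcel-19

Chaining the given relations: parcel-14 < parcel-16 < parcel-7 < parcel-12 < parcel-2 < parcel-10 < parcel-19.
So parcel-14 < parcel-19; parcel-19 is the heavier of the two.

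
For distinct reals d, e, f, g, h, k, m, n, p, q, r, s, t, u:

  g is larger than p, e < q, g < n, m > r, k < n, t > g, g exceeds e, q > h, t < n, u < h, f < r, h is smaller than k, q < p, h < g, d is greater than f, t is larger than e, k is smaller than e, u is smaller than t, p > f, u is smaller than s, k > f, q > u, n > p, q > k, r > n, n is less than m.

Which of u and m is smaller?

u

The relevant relations are u < h; h < k; k < e; e < q; q < p; p < g; g < t; t < n; n < r; r < m.
Together: u < h < k < e < q < p < g < t < n < r < m.
So u < m; u is the smaller of the two.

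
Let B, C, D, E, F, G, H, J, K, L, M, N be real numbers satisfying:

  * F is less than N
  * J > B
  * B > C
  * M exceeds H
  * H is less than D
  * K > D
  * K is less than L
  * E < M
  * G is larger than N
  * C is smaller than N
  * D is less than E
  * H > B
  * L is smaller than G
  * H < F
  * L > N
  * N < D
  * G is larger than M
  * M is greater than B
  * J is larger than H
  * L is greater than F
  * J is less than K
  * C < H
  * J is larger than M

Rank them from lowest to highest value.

Nothing is placed below C, so it is least; from there C < B; B < H; H < F; F < N; N < D; D < E; E < M; M < J; J < K; K < L; L < G, each given directly.

C < B < H < F < N < D < E < M < J < K < L < G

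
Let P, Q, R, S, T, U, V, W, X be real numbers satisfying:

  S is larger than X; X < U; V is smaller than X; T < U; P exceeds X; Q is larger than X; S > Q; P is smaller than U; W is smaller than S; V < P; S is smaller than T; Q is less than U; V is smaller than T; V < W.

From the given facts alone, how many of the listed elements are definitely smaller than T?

5

The elements the relations force below T are V, W, X, Q, S — no chain reaches any other.
That is 5.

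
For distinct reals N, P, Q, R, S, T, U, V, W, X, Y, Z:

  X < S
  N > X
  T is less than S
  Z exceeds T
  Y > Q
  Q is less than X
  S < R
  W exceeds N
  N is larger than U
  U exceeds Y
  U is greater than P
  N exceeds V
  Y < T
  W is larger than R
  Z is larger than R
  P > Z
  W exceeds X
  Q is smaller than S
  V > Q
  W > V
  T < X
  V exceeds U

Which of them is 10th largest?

Chaining the given pairs: Q < Y < T < X < S < R < Z < P < U < V < N < W.
The 10th largest is T.

T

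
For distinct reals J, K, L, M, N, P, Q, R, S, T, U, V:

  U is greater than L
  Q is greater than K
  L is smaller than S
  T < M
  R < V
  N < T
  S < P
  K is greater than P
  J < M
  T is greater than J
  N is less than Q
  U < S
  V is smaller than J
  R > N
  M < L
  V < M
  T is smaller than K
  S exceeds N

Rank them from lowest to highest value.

The consecutive links are each given: N < R; R < V; V < J; J < T; T < M; M < L; L < U; U < S; S < P; P < K; K < Q.

N < R < V < J < T < M < L < U < S < P < K < Q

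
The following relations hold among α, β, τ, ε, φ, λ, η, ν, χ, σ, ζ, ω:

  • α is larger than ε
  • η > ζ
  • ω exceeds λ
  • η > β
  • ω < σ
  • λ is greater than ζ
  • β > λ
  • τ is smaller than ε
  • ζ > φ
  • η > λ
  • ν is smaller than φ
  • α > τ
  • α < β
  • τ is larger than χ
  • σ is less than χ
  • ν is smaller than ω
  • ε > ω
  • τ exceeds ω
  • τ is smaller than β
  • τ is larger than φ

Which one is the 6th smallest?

σ

Piecing the relations together gives one ordering: ν < φ < ζ < λ < ω < σ < χ < τ < ε < α < β < η.
Counting 6 from the smallest end gives σ.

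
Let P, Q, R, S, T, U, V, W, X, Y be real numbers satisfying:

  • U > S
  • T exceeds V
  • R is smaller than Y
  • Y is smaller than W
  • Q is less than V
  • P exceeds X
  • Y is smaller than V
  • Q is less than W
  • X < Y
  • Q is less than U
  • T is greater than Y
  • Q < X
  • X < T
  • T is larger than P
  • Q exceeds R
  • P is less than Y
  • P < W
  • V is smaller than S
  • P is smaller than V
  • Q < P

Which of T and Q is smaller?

Q

Chaining the given relations: Q < X < P < Y < V < T.
So Q < T; Q is the smaller of the two.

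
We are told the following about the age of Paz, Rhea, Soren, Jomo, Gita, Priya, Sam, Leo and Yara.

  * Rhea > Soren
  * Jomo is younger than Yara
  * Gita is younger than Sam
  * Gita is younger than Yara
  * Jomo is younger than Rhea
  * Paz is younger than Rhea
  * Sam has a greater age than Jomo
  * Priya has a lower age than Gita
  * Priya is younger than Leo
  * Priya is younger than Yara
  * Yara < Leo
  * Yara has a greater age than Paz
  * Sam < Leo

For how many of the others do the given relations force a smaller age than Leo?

6

Directly below Leo: Priya, Sam, Yara.
One step further: Jomo, Gita, Paz (6 so far).
No other element is forced below Leo by the given relations, so the count is 6.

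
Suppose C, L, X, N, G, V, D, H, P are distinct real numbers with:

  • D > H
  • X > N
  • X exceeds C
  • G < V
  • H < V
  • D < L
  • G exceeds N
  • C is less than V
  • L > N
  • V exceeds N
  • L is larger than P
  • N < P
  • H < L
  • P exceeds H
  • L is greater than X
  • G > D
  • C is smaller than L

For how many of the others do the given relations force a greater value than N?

Directly above N: X, G, P, L, V.
Nothing else is reachable above N; 5 in all.

5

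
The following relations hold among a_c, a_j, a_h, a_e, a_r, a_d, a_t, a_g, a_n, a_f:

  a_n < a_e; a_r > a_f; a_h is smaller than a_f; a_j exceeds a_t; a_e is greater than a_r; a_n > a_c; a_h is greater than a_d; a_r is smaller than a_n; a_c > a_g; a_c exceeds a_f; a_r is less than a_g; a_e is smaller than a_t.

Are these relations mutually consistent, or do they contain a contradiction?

consistent

The single ordering a_d < a_h < a_f < a_r < a_g < a_c < a_n < a_e < a_t < a_j satisfies every listed relation, so no contradiction arises.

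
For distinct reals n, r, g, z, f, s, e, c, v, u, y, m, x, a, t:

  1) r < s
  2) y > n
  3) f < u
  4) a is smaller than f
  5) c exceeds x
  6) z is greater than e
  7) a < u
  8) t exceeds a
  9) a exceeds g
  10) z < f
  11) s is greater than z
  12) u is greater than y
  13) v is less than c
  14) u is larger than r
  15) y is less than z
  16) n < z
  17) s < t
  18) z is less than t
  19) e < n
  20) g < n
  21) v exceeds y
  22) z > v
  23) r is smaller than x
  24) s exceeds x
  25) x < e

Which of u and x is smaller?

x < e and e < n give x < n.
Then n < y extends the chain to y.
Then y < v extends the chain to v.
Then v < z extends the chain to z.
With z < f: x < e < n < y < v < z < f.
Then f < u extends the chain to u.
So x < u; x is the smaller of the two.

x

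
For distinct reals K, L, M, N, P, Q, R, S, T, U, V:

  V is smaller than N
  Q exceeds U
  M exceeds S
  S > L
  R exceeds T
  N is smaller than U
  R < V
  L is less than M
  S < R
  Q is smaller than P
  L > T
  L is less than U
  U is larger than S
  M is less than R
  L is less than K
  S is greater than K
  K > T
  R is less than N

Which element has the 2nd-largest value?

Q

Chaining the given pairs: T < L < K < S < M < R < V < N < U < Q < P.
Counting 2 from the largest end gives Q.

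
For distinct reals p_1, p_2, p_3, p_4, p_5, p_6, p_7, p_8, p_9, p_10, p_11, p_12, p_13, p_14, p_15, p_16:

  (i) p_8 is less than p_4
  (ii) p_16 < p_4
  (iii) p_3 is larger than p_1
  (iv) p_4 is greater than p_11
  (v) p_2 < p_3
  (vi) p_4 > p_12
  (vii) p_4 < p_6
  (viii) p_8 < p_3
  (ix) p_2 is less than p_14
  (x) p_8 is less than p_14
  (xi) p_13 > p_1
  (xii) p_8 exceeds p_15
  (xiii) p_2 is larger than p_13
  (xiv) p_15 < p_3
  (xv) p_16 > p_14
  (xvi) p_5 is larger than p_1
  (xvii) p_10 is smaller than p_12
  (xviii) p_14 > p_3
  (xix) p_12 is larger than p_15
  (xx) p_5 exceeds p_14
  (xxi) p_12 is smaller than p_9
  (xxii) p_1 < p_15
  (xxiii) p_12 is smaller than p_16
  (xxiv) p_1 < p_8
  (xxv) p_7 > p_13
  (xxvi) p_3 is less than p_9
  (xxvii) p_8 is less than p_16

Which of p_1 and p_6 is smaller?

The relevant relations are p_1 < p_13; p_13 < p_2; p_2 < p_3; p_3 < p_14; p_14 < p_16; p_16 < p_4; p_4 < p_6.
Chaining these gives p_1 < p_13 < p_2 < p_3 < p_14 < p_16 < p_4 < p_6.
So p_1 < p_6; p_1 is the smaller of the two.

p_1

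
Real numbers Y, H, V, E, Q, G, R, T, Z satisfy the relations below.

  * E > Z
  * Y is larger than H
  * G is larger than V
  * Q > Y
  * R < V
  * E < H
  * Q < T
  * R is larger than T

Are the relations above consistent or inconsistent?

consistent

The single ordering Z < E < H < Y < Q < T < R < V < G satisfies every listed relation, so no contradiction arises.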